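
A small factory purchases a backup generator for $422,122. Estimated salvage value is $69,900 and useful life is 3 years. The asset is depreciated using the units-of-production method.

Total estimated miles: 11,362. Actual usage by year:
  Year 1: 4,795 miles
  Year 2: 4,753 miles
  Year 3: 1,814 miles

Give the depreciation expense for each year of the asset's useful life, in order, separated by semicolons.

Depreciable base = $422,122 − $69,900 = $352,222.
Rate = $352,222 / 11,362 miles = $31 per mile.
Year 1: 4,795 × $31 = $148,645. Book value $273,477.
Year 2: 4,753 × $31 = $147,343. Book value $126,134.
Year 3: 1,814 × $31 = $56,234. Book value $69,900.

$148,645; $147,343; $56,234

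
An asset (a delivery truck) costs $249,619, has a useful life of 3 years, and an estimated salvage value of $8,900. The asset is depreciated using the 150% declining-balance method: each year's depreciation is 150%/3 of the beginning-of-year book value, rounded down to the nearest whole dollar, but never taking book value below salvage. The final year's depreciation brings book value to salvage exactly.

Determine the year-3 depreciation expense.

$53,505

Depreciable base = $249,619 − $8,900 = $240,719.
Year 1: ⌊$249,619 × 150%/3⌋ = $124,809. Book value $124,810.
Year 2: ⌊$124,810 × 150%/3⌋ = $62,405. Book value $62,405.
Year 3 (final): $62,405 − $8,900 = $53,505. Book value $8,900.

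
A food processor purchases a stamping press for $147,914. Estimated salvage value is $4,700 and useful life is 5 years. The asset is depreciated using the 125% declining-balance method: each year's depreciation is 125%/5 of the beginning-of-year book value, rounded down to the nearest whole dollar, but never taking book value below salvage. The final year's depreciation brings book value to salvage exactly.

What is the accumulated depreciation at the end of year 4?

$101,112

Depreciable base = $147,914 − $4,700 = $143,214.
Year 1: ⌊$147,914 × 125%/5⌋ = $36,978. Book value $110,936.
Year 2: ⌊$110,936 × 125%/5⌋ = $27,734. Book value $83,202.
Year 3: ⌊$83,202 × 125%/5⌋ = $20,800. Book value $62,402.
Year 4: ⌊$62,402 × 125%/5⌋ = $15,600. Book value $46,802.
Accumulated through year 4 = $147,914 − $46,802 = $101,112.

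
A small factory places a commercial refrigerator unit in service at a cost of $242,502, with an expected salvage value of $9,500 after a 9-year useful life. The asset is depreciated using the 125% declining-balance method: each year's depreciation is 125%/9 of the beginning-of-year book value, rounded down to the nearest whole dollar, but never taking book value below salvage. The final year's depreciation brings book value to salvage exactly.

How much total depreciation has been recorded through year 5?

$127,682

Depreciable base = $242,502 − $9,500 = $233,002.
Year 1: ⌊$242,502 × 125%/9⌋ = $33,680. Book value $208,822.
Year 2: ⌊$208,822 × 125%/9⌋ = $29,003. Book value $179,819.
Year 3: ⌊$179,819 × 125%/9⌋ = $24,974. Book value $154,845.
Year 4: ⌊$154,845 × 125%/9⌋ = $21,506. Book value $133,339.
Year 5: ⌊$133,339 × 125%/9⌋ = $18,519. Book value $114,820.
Accumulated through year 5 = $242,502 − $114,820 = $127,682.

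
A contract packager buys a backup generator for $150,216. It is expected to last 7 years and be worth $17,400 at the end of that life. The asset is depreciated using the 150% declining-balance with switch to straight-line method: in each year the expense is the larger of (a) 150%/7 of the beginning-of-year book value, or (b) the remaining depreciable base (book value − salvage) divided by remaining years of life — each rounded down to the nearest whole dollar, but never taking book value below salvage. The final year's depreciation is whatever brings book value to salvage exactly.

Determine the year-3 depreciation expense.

Depreciable base = $150,216 − $17,400 = $132,816.
Year 1: DB = ⌊$150,216 × 150%/7⌋ = $32,189; SL = ⌊$132,816/7⌋ = $18,973 → take DB $32,189. Book value $118,027.
Year 2: DB = ⌊$118,027 × 150%/7⌋ = $25,291; SL = ⌊$100,627/6⌋ = $16,771 → take DB $25,291. Book value $92,736.
Year 3: DB = ⌊$92,736 × 150%/7⌋ = $19,872; SL = ⌊$75,336/5⌋ = $15,067 → take DB $19,872. Book value $72,864.

$19,872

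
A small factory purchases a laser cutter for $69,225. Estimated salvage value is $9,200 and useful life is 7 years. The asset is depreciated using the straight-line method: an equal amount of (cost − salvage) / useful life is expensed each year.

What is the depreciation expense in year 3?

$8,575

Depreciable base = $69,225 − $9,200 = $60,025.
Annual expense = $60,025 / 7 = $8,575.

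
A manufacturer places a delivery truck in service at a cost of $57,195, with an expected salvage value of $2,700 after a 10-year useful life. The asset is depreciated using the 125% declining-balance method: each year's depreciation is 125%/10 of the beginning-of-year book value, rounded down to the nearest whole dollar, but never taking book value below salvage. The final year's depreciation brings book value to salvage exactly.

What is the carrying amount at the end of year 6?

Depreciable base = $57,195 − $2,700 = $54,495.
Year 1: ⌊$57,195 × 125%/10⌋ = $7,149. Book value $50,046.
Year 2: ⌊$50,046 × 125%/10⌋ = $6,255. Book value $43,791.
Year 3: ⌊$43,791 × 125%/10⌋ = $5,473. Book value $38,318.
Year 4: ⌊$38,318 × 125%/10⌋ = $4,789. Book value $33,529.
Year 5: ⌊$33,529 × 125%/10⌋ = $4,191. Book value $29,338.
Year 6: ⌊$29,338 × 125%/10⌋ = $3,667. Book value $25,671.

$25,671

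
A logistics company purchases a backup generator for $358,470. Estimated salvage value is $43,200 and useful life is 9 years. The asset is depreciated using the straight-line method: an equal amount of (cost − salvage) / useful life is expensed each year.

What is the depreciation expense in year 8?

$35,030

Depreciable base = $358,470 − $43,200 = $315,270.
Annual expense = $315,270 / 9 = $35,030.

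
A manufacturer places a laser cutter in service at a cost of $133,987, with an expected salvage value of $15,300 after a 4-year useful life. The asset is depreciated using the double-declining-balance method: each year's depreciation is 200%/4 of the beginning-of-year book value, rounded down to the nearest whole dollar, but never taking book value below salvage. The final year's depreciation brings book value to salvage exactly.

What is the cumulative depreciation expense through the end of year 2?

Depreciable base = $133,987 − $15,300 = $118,687.
Year 1: ⌊$133,987 × 200%/4⌋ = $66,993. Book value $66,994.
Year 2: ⌊$66,994 × 200%/4⌋ = $33,497. Book value $33,497.
Accumulated through year 2 = $133,987 − $33,497 = $100,490.

$100,490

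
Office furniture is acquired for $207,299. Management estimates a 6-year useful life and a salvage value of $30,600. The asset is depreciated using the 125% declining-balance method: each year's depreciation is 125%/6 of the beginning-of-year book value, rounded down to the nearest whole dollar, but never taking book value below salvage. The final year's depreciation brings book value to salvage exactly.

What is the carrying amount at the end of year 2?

$129,922

Depreciable base = $207,299 − $30,600 = $176,699.
Year 1: ⌊$207,299 × 125%/6⌋ = $43,187. Book value $164,112.
Year 2: ⌊$164,112 × 125%/6⌋ = $34,190. Book value $129,922.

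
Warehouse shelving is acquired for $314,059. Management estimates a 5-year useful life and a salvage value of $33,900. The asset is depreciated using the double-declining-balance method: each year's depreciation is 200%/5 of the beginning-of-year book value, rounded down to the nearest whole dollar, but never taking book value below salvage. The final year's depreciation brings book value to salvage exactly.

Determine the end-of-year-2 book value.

Depreciable base = $314,059 − $33,900 = $280,159.
Year 1: ⌊$314,059 × 200%/5⌋ = $125,623. Book value $188,436.
Year 2: ⌊$188,436 × 200%/5⌋ = $75,374. Book value $113,062.

$113,062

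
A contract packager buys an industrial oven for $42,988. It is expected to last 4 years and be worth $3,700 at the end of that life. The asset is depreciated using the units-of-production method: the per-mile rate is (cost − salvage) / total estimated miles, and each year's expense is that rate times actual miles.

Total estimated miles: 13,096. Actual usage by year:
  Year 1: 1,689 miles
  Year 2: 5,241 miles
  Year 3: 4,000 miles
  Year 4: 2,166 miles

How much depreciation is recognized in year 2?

Depreciable base = $42,988 − $3,700 = $39,288.
Rate = $39,288 / 13,096 miles = $3 per mile.
Year 1: 1,689 × $3 = $5,067. Book value $37,921.
Year 2: 5,241 × $3 = $15,723. Book value $22,198.

$15,723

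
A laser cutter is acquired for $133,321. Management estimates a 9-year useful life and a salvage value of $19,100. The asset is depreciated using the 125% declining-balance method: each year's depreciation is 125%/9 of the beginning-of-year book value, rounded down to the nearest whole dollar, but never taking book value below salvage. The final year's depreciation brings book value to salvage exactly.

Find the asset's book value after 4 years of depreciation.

Depreciable base = $133,321 − $19,100 = $114,221.
Year 1: ⌊$133,321 × 125%/9⌋ = $18,516. Book value $114,805.
Year 2: ⌊$114,805 × 125%/9⌋ = $15,945. Book value $98,860.
Year 3: ⌊$98,860 × 125%/9⌋ = $13,730. Book value $85,130.
Year 4: ⌊$85,130 × 125%/9⌋ = $11,823. Book value $73,307.

$73,307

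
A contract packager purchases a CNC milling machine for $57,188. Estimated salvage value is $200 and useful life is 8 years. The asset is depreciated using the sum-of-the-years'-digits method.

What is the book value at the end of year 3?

Depreciable base = $57,188 − $200 = $56,988.
Sum of the years' digits = 8+7+6+5+4+3+2+1 = 36.
Year 1: $56,988 × 8/36 = $12,664. Book value $44,524.
Year 2: $56,988 × 7/36 = $11,081. Book value $33,443.
Year 3: $56,988 × 6/36 = $9,498. Book value $23,945.

$23,945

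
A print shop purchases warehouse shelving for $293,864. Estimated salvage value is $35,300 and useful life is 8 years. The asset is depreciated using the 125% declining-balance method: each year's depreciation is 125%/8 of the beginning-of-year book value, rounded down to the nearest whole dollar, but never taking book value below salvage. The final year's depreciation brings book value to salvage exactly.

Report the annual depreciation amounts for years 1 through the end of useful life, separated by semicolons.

$45,916; $38,741; $32,688; $27,581; $23,271; $19,635; $16,567; $54,165

Depreciable base = $293,864 − $35,300 = $258,564.
Year 1: ⌊$293,864 × 125%/8⌋ = $45,916. Book value $247,948.
Year 2: ⌊$247,948 × 125%/8⌋ = $38,741. Book value $209,207.
Year 3: ⌊$209,207 × 125%/8⌋ = $32,688. Book value $176,519.
Year 4: ⌊$176,519 × 125%/8⌋ = $27,581. Book value $148,938.
Year 5: ⌊$148,938 × 125%/8⌋ = $23,271. Book value $125,667.
Year 6: ⌊$125,667 × 125%/8⌋ = $19,635. Book value $106,032.
Year 7: ⌊$106,032 × 125%/8⌋ = $16,567. Book value $89,465.
Year 8 (final): $89,465 − $35,300 = $54,165. Book value $35,300.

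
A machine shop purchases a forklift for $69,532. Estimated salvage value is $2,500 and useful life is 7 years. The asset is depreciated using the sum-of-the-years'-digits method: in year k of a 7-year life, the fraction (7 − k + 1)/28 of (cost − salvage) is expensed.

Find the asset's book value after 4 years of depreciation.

Depreciable base = $69,532 − $2,500 = $67,032.
Sum of the years' digits = 7+6+5+4+3+2+1 = 28.
Year 1: $67,032 × 7/28 = $16,758. Book value $52,774.
Year 2: $67,032 × 6/28 = $14,364. Book value $38,410.
Year 3: $67,032 × 5/28 = $11,970. Book value $26,440.
Year 4: $67,032 × 4/28 = $9,576. Book value $16,864.

$16,864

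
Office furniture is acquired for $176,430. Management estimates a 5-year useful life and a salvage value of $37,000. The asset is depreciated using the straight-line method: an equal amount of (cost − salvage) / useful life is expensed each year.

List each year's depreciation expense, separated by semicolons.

Depreciable base = $176,430 − $37,000 = $139,430.
Annual expense = $139,430 / 5 = $27,886.
End of year 1: book value $148,544.
End of year 2: book value $120,658.
End of year 3: book value $92,772.
End of year 4: book value $64,886.
End of year 5: book value $37,000.

$27,886; $27,886; $27,886; $27,886; $27,886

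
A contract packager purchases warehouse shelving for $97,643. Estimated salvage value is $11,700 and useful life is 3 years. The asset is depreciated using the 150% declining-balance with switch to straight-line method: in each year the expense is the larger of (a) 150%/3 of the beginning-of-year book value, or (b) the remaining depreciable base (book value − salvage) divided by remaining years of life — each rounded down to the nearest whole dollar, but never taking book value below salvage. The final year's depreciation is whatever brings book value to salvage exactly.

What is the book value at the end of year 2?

$24,411

Depreciable base = $97,643 − $11,700 = $85,943.
Year 1: DB = ⌊$97,643 × 150%/3⌋ = $48,821; SL = ⌊$85,943/3⌋ = $28,647 → take DB $48,821. Book value $48,822.
Year 2: DB = ⌊$48,822 × 150%/3⌋ = $24,411; SL = ⌊$37,122/2⌋ = $18,561 → take DB $24,411. Book value $24,411.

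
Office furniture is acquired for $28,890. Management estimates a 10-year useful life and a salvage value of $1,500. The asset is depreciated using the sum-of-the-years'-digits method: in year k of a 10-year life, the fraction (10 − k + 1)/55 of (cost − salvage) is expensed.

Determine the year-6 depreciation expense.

$2,490

Depreciable base = $28,890 − $1,500 = $27,390.
Sum of the years' digits = 10+9+8+7+6+5+4+3+2+1 = 55.
Year 1: $27,390 × 10/55 = $4,980. Book value $23,910.
Year 2: $27,390 × 9/55 = $4,482. Book value $19,428.
Year 3: $27,390 × 8/55 = $3,984. Book value $15,444.
Year 4: $27,390 × 7/55 = $3,486. Book value $11,958.
Year 5: $27,390 × 6/55 = $2,988. Book value $8,970.
Year 6: $27,390 × 5/55 = $2,490. Book value $6,480.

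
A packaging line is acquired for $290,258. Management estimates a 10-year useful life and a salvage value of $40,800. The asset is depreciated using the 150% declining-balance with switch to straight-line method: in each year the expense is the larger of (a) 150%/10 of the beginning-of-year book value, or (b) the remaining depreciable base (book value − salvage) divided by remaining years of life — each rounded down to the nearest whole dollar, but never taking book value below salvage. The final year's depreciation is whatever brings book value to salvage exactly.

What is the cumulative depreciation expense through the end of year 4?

$138,740

Depreciable base = $290,258 − $40,800 = $249,458.
Year 1: DB = ⌊$290,258 × 150%/10⌋ = $43,538; SL = ⌊$249,458/10⌋ = $24,945 → take DB $43,538. Book value $246,720.
Year 2: DB = ⌊$246,720 × 150%/10⌋ = $37,008; SL = ⌊$205,920/9⌋ = $22,880 → take DB $37,008. Book value $209,712.
Year 3: DB = ⌊$209,712 × 150%/10⌋ = $31,456; SL = ⌊$168,912/8⌋ = $21,114 → take DB $31,456. Book value $178,256.
Year 4: DB = ⌊$178,256 × 150%/10⌋ = $26,738; SL = ⌊$137,456/7⌋ = $19,636 → take DB $26,738. Book value $151,518.
Accumulated through year 4 = $290,258 − $151,518 = $138,740.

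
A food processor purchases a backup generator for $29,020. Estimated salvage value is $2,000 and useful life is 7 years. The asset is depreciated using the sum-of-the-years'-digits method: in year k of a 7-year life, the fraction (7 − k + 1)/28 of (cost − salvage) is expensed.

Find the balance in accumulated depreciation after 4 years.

Depreciable base = $29,020 − $2,000 = $27,020.
Sum of the years' digits = 7+6+5+4+3+2+1 = 28.
Year 1: $27,020 × 7/28 = $6,755. Book value $22,265.
Year 2: $27,020 × 6/28 = $5,790. Book value $16,475.
Year 3: $27,020 × 5/28 = $4,825. Book value $11,650.
Year 4: $27,020 × 4/28 = $3,860. Book value $7,790.
Accumulated through year 4 = $29,020 − $7,790 = $21,230.

$21,230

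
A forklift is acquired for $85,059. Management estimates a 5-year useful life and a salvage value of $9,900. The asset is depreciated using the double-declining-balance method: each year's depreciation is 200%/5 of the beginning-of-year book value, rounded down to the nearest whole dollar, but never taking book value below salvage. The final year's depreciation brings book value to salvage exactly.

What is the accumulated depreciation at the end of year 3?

Depreciable base = $85,059 − $9,900 = $75,159.
Year 1: ⌊$85,059 × 200%/5⌋ = $34,023. Book value $51,036.
Year 2: ⌊$51,036 × 200%/5⌋ = $20,414. Book value $30,622.
Year 3: ⌊$30,622 × 200%/5⌋ = $12,248. Book value $18,374.
Accumulated through year 3 = $85,059 − $18,374 = $66,685.

$66,685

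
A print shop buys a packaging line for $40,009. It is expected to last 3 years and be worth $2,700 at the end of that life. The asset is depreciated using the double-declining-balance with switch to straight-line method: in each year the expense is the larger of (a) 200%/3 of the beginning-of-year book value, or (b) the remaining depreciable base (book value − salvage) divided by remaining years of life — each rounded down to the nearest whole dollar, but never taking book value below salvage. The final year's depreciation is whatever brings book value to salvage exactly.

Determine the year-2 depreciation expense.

$8,891

Depreciable base = $40,009 − $2,700 = $37,309.
Year 1: DB = ⌊$40,009 × 200%/3⌋ = $26,672; SL = ⌊$37,309/3⌋ = $12,436 → take DB $26,672. Book value $13,337.
Year 2: DB = ⌊$13,337 × 200%/3⌋ = $8,891; SL = ⌊$10,637/2⌋ = $5,318 → take DB $8,891. Book value $4,446.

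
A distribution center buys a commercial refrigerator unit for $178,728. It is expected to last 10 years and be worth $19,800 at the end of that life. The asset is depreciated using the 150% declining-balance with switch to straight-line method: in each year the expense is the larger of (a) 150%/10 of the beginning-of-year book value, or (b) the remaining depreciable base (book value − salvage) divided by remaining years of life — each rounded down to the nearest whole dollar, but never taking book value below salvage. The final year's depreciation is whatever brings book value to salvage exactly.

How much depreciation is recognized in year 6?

Depreciable base = $178,728 − $19,800 = $158,928.
Year 1: DB = ⌊$178,728 × 150%/10⌋ = $26,809; SL = ⌊$158,928/10⌋ = $15,892 → take DB $26,809. Book value $151,919.
Year 2: DB = ⌊$151,919 × 150%/10⌋ = $22,787; SL = ⌊$132,119/9⌋ = $14,679 → take DB $22,787. Book value $129,132.
Year 3: DB = ⌊$129,132 × 150%/10⌋ = $19,369; SL = ⌊$109,332/8⌋ = $13,666 → take DB $19,369. Book value $109,763.
Year 4: DB = ⌊$109,763 × 150%/10⌋ = $16,464; SL = ⌊$89,963/7⌋ = $12,851 → take DB $16,464. Book value $93,299.
Year 5: DB = ⌊$93,299 × 150%/10⌋ = $13,994; SL = ⌊$73,499/6⌋ = $12,249 → take DB $13,994. Book value $79,305.
Year 6: DB = ⌊$79,305 × 150%/10⌋ = $11,895; SL = ⌊$59,505/5⌋ = $11,901 → take SL $11,901. Book value $67,404.

$11,901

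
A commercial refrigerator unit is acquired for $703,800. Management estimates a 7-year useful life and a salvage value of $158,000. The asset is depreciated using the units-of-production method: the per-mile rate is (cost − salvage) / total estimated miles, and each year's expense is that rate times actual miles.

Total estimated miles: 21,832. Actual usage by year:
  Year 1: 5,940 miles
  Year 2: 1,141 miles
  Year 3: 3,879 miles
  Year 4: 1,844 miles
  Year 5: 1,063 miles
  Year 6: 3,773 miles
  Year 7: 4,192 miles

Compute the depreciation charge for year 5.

$26,575

Depreciable base = $703,800 − $158,000 = $545,800.
Rate = $545,800 / 21,832 miles = $25 per mile.
Year 1: 5,940 × $25 = $148,500. Book value $555,300.
Year 2: 1,141 × $25 = $28,525. Book value $526,775.
Year 3: 3,879 × $25 = $96,975. Book value $429,800.
Year 4: 1,844 × $25 = $46,100. Book value $383,700.
Year 5: 1,063 × $25 = $26,575. Book value $357,125.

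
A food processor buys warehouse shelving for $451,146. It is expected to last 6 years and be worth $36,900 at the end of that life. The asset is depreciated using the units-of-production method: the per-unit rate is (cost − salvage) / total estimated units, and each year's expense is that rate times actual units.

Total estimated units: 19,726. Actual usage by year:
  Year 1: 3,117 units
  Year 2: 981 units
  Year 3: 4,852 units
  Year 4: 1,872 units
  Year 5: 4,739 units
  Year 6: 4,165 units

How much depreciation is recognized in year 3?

Depreciable base = $451,146 − $36,900 = $414,246.
Rate = $414,246 / 19,726 units = $21 per unit.
Year 1: 3,117 × $21 = $65,457. Book value $385,689.
Year 2: 981 × $21 = $20,601. Book value $365,088.
Year 3: 4,852 × $21 = $101,892. Book value $263,196.

$101,892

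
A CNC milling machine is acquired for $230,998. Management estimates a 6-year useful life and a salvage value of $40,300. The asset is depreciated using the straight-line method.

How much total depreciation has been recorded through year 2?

$63,566

Depreciable base = $230,998 − $40,300 = $190,698.
Annual expense = $190,698 / 6 = $31,783.
End of year 1: book value $199,215.
End of year 2: book value $167,432.
Accumulated through year 2 = $230,998 − $167,432 = $63,566.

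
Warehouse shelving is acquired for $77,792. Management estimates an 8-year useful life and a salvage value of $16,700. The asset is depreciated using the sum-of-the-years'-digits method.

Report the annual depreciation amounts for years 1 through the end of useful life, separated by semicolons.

$13,576; $11,879; $10,182; $8,485; $6,788; $5,091; $3,394; $1,697

Depreciable base = $77,792 − $16,700 = $61,092.
Sum of the years' digits = 8+7+6+5+4+3+2+1 = 36.
Year 1: $61,092 × 8/36 = $13,576. Book value $64,216.
Year 2: $61,092 × 7/36 = $11,879. Book value $52,337.
Year 3: $61,092 × 6/36 = $10,182. Book value $42,155.
Year 4: $61,092 × 5/36 = $8,485. Book value $33,670.
Year 5: $61,092 × 4/36 = $6,788. Book value $26,882.
Year 6: $61,092 × 3/36 = $5,091. Book value $21,791.
Year 7: $61,092 × 2/36 = $3,394. Book value $18,397.
Year 8: $61,092 × 1/36 = $1,697. Book value $16,700.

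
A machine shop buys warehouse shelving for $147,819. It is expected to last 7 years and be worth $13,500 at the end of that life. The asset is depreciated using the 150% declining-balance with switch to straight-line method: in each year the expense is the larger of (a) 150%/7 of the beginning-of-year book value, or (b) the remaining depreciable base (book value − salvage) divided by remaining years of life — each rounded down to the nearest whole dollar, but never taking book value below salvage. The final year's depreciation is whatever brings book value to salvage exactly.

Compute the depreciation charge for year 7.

Depreciable base = $147,819 − $13,500 = $134,319.
Year 1: DB = ⌊$147,819 × 150%/7⌋ = $31,675; SL = ⌊$134,319/7⌋ = $19,188 → take DB $31,675. Book value $116,144.
Year 2: DB = ⌊$116,144 × 150%/7⌋ = $24,888; SL = ⌊$102,644/6⌋ = $17,107 → take DB $24,888. Book value $91,256.
Year 3: DB = ⌊$91,256 × 150%/7⌋ = $19,554; SL = ⌊$77,756/5⌋ = $15,551 → take DB $19,554. Book value $71,702.
Year 4: DB = ⌊$71,702 × 150%/7⌋ = $15,364; SL = ⌊$58,202/4⌋ = $14,550 → take DB $15,364. Book value $56,338.
Year 5: DB = ⌊$56,338 × 150%/7⌋ = $12,072; SL = ⌊$42,838/3⌋ = $14,279 → take SL $14,279. Book value $42,059.
Year 6: DB = ⌊$42,059 × 150%/7⌋ = $9,012; SL = ⌊$28,559/2⌋ = $14,279 → take SL $14,279. Book value $27,780.
Year 7 (final): $27,780 − $13,500 = $14,280. Book value $13,500.

$14,280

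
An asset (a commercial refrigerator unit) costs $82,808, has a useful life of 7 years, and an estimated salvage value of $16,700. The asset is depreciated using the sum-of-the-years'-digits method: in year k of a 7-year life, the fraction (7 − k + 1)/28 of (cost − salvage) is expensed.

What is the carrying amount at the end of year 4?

$30,866

Depreciable base = $82,808 − $16,700 = $66,108.
Sum of the years' digits = 7+6+5+4+3+2+1 = 28.
Year 1: $66,108 × 7/28 = $16,527. Book value $66,281.
Year 2: $66,108 × 6/28 = $14,166. Book value $52,115.
Year 3: $66,108 × 5/28 = $11,805. Book value $40,310.
Year 4: $66,108 × 4/28 = $9,444. Book value $30,866.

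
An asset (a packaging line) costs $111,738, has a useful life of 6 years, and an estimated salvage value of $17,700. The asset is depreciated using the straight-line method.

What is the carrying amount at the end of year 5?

Depreciable base = $111,738 − $17,700 = $94,038.
Annual expense = $94,038 / 6 = $15,673.
End of year 1: book value $96,065.
End of year 2: book value $80,392.
End of year 3: book value $64,719.
End of year 4: book value $49,046.
End of year 5: book value $33,373.

$33,373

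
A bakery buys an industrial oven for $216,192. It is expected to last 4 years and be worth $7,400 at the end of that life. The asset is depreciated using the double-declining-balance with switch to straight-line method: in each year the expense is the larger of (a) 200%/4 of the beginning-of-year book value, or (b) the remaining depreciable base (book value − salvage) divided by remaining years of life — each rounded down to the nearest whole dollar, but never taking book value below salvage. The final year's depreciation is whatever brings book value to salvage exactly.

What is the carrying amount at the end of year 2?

$54,048

Depreciable base = $216,192 − $7,400 = $208,792.
Year 1: DB = ⌊$216,192 × 200%/4⌋ = $108,096; SL = ⌊$208,792/4⌋ = $52,198 → take DB $108,096. Book value $108,096.
Year 2: DB = ⌊$108,096 × 200%/4⌋ = $54,048; SL = ⌊$100,696/3⌋ = $33,565 → take DB $54,048. Book value $54,048.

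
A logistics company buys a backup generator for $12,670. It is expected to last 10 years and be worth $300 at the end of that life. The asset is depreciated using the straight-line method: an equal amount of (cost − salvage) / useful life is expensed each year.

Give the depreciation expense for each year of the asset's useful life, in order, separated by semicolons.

Depreciable base = $12,670 − $300 = $12,370.
Annual expense = $12,370 / 10 = $1,237.
End of year 1: book value $11,433.
End of year 2: book value $10,196.
End of year 3: book value $8,959.
End of year 4: book value $7,722.
End of year 5: book value $6,485.
End of year 6: book value $5,248.
End of year 7: book value $4,011.
End of year 8: book value $2,774.
End of year 9: book value $1,537.
End of year 10: book value $300.

$1,237; $1,237; $1,237; $1,237; $1,237; $1,237; $1,237; $1,237; $1,237; $1,237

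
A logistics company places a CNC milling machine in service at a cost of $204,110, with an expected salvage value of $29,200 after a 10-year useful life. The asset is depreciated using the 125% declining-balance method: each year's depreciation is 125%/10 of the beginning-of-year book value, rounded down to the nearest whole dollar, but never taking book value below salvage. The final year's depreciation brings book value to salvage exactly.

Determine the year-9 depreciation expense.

Depreciable base = $204,110 − $29,200 = $174,910.
Year 1: ⌊$204,110 × 125%/10⌋ = $25,513. Book value $178,597.
Year 2: ⌊$178,597 × 125%/10⌋ = $22,324. Book value $156,273.
Year 3: ⌊$156,273 × 125%/10⌋ = $19,534. Book value $136,739.
Year 4: ⌊$136,739 × 125%/10⌋ = $17,092. Book value $119,647.
Year 5: ⌊$119,647 × 125%/10⌋ = $14,955. Book value $104,692.
Year 6: ⌊$104,692 × 125%/10⌋ = $13,086. Book value $91,606.
Year 7: ⌊$91,606 × 125%/10⌋ = $11,450. Book value $80,156.
Year 8: ⌊$80,156 × 125%/10⌋ = $10,019. Book value $70,137.
Year 9: ⌊$70,137 × 125%/10⌋ = $8,767. Book value $61,370.

$8,767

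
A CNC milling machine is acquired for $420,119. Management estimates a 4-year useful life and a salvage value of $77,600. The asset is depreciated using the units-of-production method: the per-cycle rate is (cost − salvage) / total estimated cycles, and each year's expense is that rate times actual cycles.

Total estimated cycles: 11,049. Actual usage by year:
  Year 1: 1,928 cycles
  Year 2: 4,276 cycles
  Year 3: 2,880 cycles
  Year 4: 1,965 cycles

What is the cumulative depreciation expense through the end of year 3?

$281,604

Depreciable base = $420,119 − $77,600 = $342,519.
Rate = $342,519 / 11,049 cycles = $31 per cycle.
Year 1: 1,928 × $31 = $59,768. Book value $360,351.
Year 2: 4,276 × $31 = $132,556. Book value $227,795.
Year 3: 2,880 × $31 = $89,280. Book value $138,515.
Accumulated through year 3 = $420,119 − $138,515 = $281,604.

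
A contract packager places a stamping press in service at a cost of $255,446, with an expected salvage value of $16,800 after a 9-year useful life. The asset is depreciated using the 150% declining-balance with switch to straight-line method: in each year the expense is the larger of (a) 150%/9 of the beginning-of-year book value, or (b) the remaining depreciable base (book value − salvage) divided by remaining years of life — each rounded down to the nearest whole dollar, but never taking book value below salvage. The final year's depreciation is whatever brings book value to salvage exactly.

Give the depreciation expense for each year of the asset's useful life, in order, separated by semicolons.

$42,574; $35,478; $29,565; $24,638; $21,278; $21,278; $21,278; $21,278; $21,279

Depreciable base = $255,446 − $16,800 = $238,646.
Year 1: DB = ⌊$255,446 × 150%/9⌋ = $42,574; SL = ⌊$238,646/9⌋ = $26,516 → take DB $42,574. Book value $212,872.
Year 2: DB = ⌊$212,872 × 150%/9⌋ = $35,478; SL = ⌊$196,072/8⌋ = $24,509 → take DB $35,478. Book value $177,394.
Year 3: DB = ⌊$177,394 × 150%/9⌋ = $29,565; SL = ⌊$160,594/7⌋ = $22,942 → take DB $29,565. Book value $147,829.
Year 4: DB = ⌊$147,829 × 150%/9⌋ = $24,638; SL = ⌊$131,029/6⌋ = $21,838 → take DB $24,638. Book value $123,191.
Year 5: DB = ⌊$123,191 × 150%/9⌋ = $20,531; SL = ⌊$106,391/5⌋ = $21,278 → take SL $21,278. Book value $101,913.
Year 6: DB = ⌊$101,913 × 150%/9⌋ = $16,985; SL = ⌊$85,113/4⌋ = $21,278 → take SL $21,278. Book value $80,635.
Year 7: DB = ⌊$80,635 × 150%/9⌋ = $13,439; SL = ⌊$63,835/3⌋ = $21,278 → take SL $21,278. Book value $59,357.
Year 8: DB = ⌊$59,357 × 150%/9⌋ = $9,892; SL = ⌊$42,557/2⌋ = $21,278 → take SL $21,278. Book value $38,079.
Year 9 (final): $38,079 − $16,800 = $21,279. Book value $16,800.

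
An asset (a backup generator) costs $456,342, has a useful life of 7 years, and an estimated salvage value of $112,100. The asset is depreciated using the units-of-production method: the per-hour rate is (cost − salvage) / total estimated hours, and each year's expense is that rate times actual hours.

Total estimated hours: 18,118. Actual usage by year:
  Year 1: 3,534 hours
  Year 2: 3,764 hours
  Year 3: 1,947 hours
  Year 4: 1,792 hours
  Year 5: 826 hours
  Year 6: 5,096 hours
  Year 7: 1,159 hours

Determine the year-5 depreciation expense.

Depreciable base = $456,342 − $112,100 = $344,242.
Rate = $344,242 / 18,118 hours = $19 per hour.
Year 1: 3,534 × $19 = $67,146. Book value $389,196.
Year 2: 3,764 × $19 = $71,516. Book value $317,680.
Year 3: 1,947 × $19 = $36,993. Book value $280,687.
Year 4: 1,792 × $19 = $34,048. Book value $246,639.
Year 5: 826 × $19 = $15,694. Book value $230,945.

$15,694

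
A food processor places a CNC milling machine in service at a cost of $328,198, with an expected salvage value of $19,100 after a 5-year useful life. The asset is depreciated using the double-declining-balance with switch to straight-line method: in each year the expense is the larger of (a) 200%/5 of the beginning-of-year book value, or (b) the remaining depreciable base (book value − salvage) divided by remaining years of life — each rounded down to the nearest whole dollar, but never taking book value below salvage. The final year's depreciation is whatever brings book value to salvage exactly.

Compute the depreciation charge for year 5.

Depreciable base = $328,198 − $19,100 = $309,098.
Year 1: DB = ⌊$328,198 × 200%/5⌋ = $131,279; SL = ⌊$309,098/5⌋ = $61,819 → take DB $131,279. Book value $196,919.
Year 2: DB = ⌊$196,919 × 200%/5⌋ = $78,767; SL = ⌊$177,819/4⌋ = $44,454 → take DB $78,767. Book value $118,152.
Year 3: DB = ⌊$118,152 × 200%/5⌋ = $47,260; SL = ⌊$99,052/3⌋ = $33,017 → take DB $47,260. Book value $70,892.
Year 4: DB = ⌊$70,892 × 200%/5⌋ = $28,356; SL = ⌊$51,792/2⌋ = $25,896 → take DB $28,356. Book value $42,536.
Year 5 (final): $42,536 − $19,100 = $23,436. Book value $19,100.

$23,436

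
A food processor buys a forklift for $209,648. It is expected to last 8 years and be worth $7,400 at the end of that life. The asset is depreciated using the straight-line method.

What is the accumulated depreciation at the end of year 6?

$151,686

Depreciable base = $209,648 − $7,400 = $202,248.
Annual expense = $202,248 / 8 = $25,281.
End of year 1: book value $184,367.
End of year 2: book value $159,086.
End of year 3: book value $133,805.
End of year 4: book value $108,524.
End of year 5: book value $83,243.
End of year 6: book value $57,962.
Accumulated through year 6 = $209,648 − $57,962 = $151,686.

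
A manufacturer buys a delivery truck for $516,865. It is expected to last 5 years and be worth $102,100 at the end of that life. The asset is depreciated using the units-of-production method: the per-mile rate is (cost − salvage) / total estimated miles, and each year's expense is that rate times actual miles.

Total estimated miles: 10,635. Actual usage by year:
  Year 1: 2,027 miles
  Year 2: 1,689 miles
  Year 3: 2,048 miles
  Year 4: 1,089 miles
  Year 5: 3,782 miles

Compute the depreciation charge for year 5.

Depreciable base = $516,865 − $102,100 = $414,765.
Rate = $414,765 / 10,635 miles = $39 per mile.
Year 1: 2,027 × $39 = $79,053. Book value $437,812.
Year 2: 1,689 × $39 = $65,871. Book value $371,941.
Year 3: 2,048 × $39 = $79,872. Book value $292,069.
Year 4: 1,089 × $39 = $42,471. Book value $249,598.
Year 5: 3,782 × $39 = $147,498. Book value $102,100.

$147,498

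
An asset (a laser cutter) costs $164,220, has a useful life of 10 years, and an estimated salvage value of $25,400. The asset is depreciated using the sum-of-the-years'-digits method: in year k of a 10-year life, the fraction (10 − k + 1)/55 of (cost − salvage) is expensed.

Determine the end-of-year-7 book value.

Depreciable base = $164,220 − $25,400 = $138,820.
Sum of the years' digits = 10+9+8+7+6+5+4+3+2+1 = 55.
Year 1: $138,820 × 10/55 = $25,240. Book value $138,980.
Year 2: $138,820 × 9/55 = $22,716. Book value $116,264.
Year 3: $138,820 × 8/55 = $20,192. Book value $96,072.
Year 4: $138,820 × 7/55 = $17,668. Book value $78,404.
Year 5: $138,820 × 6/55 = $15,144. Book value $63,260.
Year 6: $138,820 × 5/55 = $12,620. Book value $50,640.
Year 7: $138,820 × 4/55 = $10,096. Book value $40,544.

$40,544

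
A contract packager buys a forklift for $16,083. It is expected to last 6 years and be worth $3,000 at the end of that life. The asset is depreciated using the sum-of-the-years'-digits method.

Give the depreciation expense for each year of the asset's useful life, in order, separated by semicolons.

Depreciable base = $16,083 − $3,000 = $13,083.
Sum of the years' digits = 6+5+4+3+2+1 = 21.
Year 1: $13,083 × 6/21 = $3,738. Book value $12,345.
Year 2: $13,083 × 5/21 = $3,115. Book value $9,230.
Year 3: $13,083 × 4/21 = $2,492. Book value $6,738.
Year 4: $13,083 × 3/21 = $1,869. Book value $4,869.
Year 5: $13,083 × 2/21 = $1,246. Book value $3,623.
Year 6: $13,083 × 1/21 = $623. Book value $3,000.

$3,738; $3,115; $2,492; $1,869; $1,246; $623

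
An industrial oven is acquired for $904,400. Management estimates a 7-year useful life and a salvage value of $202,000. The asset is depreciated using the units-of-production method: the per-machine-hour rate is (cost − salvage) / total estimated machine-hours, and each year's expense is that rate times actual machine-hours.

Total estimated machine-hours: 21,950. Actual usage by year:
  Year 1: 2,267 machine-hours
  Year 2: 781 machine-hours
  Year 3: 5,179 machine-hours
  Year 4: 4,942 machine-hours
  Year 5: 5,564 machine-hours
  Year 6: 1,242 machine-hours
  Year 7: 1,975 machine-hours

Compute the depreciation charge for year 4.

Depreciable base = $904,400 − $202,000 = $702,400.
Rate = $702,400 / 21,950 machine-hours = $32 per machine-hour.
Year 1: 2,267 × $32 = $72,544. Book value $831,856.
Year 2: 781 × $32 = $24,992. Book value $806,864.
Year 3: 5,179 × $32 = $165,728. Book value $641,136.
Year 4: 4,942 × $32 = $158,144. Book value $482,992.

$158,144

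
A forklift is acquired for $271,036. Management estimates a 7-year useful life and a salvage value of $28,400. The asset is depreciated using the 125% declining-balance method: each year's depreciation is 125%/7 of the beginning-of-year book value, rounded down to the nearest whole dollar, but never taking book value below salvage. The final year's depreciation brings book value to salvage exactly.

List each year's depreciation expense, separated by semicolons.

Depreciable base = $271,036 − $28,400 = $242,636.
Year 1: ⌊$271,036 × 125%/7⌋ = $48,399. Book value $222,637.
Year 2: ⌊$222,637 × 125%/7⌋ = $39,756. Book value $182,881.
Year 3: ⌊$182,881 × 125%/7⌋ = $32,657. Book value $150,224.
Year 4: ⌊$150,224 × 125%/7⌋ = $26,825. Book value $123,399.
Year 5: ⌊$123,399 × 125%/7⌋ = $22,035. Book value $101,364.
Year 6: ⌊$101,364 × 125%/7⌋ = $18,100. Book value $83,264.
Year 7 (final): $83,264 − $28,400 = $54,864. Book value $28,400.

$48,399; $39,756; $32,657; $26,825; $22,035; $18,100; $54,864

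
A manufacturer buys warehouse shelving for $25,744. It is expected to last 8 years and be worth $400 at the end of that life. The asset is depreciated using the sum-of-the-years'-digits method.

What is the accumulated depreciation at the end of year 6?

Depreciable base = $25,744 − $400 = $25,344.
Sum of the years' digits = 8+7+6+5+4+3+2+1 = 36.
Year 1: $25,344 × 8/36 = $5,632. Book value $20,112.
Year 2: $25,344 × 7/36 = $4,928. Book value $15,184.
Year 3: $25,344 × 6/36 = $4,224. Book value $10,960.
Year 4: $25,344 × 5/36 = $3,520. Book value $7,440.
Year 5: $25,344 × 4/36 = $2,816. Book value $4,624.
Year 6: $25,344 × 3/36 = $2,112. Book value $2,512.
Accumulated through year 6 = $25,744 − $2,512 = $23,232.

$23,232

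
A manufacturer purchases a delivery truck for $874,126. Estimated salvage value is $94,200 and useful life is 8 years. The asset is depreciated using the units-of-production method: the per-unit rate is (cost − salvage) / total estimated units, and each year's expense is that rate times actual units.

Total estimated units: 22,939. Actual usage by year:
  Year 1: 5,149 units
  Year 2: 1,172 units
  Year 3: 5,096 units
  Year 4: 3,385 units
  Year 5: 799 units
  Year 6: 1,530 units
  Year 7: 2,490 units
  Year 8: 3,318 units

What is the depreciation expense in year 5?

Depreciable base = $874,126 − $94,200 = $779,926.
Rate = $779,926 / 22,939 units = $34 per unit.
Year 1: 5,149 × $34 = $175,066. Book value $699,060.
Year 2: 1,172 × $34 = $39,848. Book value $659,212.
Year 3: 5,096 × $34 = $173,264. Book value $485,948.
Year 4: 3,385 × $34 = $115,090. Book value $370,858.
Year 5: 799 × $34 = $27,166. Book value $343,692.

$27,166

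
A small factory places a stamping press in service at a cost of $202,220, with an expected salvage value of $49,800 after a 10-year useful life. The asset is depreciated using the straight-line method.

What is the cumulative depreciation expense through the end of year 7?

$106,694

Depreciable base = $202,220 − $49,800 = $152,420.
Annual expense = $152,420 / 10 = $15,242.
End of year 1: book value $186,978.
End of year 2: book value $171,736.
End of year 3: book value $156,494.
End of year 4: book value $141,252.
End of year 5: book value $126,010.
End of year 6: book value $110,768.
End of year 7: book value $95,526.
Accumulated through year 7 = $202,220 − $95,526 = $106,694.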